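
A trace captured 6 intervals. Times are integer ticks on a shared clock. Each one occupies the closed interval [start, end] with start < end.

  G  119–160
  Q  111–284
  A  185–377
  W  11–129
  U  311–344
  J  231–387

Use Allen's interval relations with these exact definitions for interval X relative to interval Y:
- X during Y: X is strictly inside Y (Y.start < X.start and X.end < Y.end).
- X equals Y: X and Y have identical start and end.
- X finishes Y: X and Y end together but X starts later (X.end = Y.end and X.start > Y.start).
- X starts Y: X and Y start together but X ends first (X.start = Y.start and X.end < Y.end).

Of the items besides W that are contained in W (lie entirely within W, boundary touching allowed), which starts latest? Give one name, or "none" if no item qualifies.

Target W = [11, 129].
A [185, 377] → after → excluded.
G [119, 160] → overlapped-by → excluded.
J [231, 387] → after → excluded.
Q [111, 284] → overlapped-by → excluded.
U [311, 344] → after → excluded.
No candidates → none.

none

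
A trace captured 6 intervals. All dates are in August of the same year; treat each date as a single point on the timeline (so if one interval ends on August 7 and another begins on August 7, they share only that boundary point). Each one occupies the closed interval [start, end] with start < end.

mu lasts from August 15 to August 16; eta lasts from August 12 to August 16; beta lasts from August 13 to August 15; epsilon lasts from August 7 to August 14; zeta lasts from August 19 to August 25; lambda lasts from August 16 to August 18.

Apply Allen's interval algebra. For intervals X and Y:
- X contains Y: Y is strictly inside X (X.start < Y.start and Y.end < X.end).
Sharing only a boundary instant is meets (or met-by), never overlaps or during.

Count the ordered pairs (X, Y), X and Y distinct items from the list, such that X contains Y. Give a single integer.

1

Checking all 30 ordered pairs for relation 'contains'; matching pairs in alphabetical order:
(eta, beta): eta contains beta ✓
Count: 1.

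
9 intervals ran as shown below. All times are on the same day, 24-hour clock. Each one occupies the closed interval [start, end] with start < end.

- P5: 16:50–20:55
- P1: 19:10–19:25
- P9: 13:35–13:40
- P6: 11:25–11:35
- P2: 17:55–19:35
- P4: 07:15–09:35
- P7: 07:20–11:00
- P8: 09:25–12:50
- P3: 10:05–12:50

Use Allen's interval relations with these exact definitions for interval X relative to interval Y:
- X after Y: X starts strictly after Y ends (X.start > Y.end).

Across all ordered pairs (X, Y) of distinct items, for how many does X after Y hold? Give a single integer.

26

Checking all 72 ordered pairs for relation 'after'; matching pairs in alphabetical order:
(P1, P3): P1 after P3 ✓
(P1, P4): P1 after P4 ✓
(P1, P6): P1 after P6 ✓
(P1, P7): P1 after P7 ✓
(P1, P8): P1 after P8 ✓
(P1, P9): P1 after P9 ✓
(P2, P3): P2 after P3 ✓
(P2, P4): P2 after P4 ✓
(P2, P6): P2 after P6 ✓
(P2, P7): P2 after P7 ✓
(P2, P8): P2 after P8 ✓
(P2, P9): P2 after P9 ✓
(P3, P4): P3 after P4 ✓
(P5, P3): P5 after P3 ✓
(P5, P4): P5 after P4 ✓
(P5, P6): P5 after P6 ✓
(P5, P7): P5 after P7 ✓
(P5, P8): P5 after P8 ✓
(P5, P9): P5 after P9 ✓
(P6, P4): P6 after P4 ✓
(P6, P7): P6 after P7 ✓
(P9, P3): P9 after P3 ✓
(P9, P4): P9 after P4 ✓
(P9, P6): P9 after P6 ✓
... plus 2 further pairs not listed.
Count: 26.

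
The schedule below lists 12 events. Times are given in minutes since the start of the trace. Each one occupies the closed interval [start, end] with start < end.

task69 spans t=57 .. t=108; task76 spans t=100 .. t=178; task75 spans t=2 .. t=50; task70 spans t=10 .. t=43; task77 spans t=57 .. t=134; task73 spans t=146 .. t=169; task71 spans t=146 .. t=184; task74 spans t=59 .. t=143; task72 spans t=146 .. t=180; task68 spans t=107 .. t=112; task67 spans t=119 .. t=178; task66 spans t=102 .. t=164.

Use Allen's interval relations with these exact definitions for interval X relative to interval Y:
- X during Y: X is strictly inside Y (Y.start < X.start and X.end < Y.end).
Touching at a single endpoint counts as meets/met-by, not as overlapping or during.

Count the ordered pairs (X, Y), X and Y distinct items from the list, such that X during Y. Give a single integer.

Checking all 132 ordered pairs for relation 'during'; matching pairs in alphabetical order:
(task66, task76): task66 during task76 ✓
(task68, task66): task68 during task66 ✓
(task68, task74): task68 during task74 ✓
(task68, task76): task68 during task76 ✓
(task68, task77): task68 during task77 ✓
(task70, task75): task70 during task75 ✓
(task73, task67): task73 during task67 ✓
(task73, task76): task73 during task76 ✓
Count: 8.

8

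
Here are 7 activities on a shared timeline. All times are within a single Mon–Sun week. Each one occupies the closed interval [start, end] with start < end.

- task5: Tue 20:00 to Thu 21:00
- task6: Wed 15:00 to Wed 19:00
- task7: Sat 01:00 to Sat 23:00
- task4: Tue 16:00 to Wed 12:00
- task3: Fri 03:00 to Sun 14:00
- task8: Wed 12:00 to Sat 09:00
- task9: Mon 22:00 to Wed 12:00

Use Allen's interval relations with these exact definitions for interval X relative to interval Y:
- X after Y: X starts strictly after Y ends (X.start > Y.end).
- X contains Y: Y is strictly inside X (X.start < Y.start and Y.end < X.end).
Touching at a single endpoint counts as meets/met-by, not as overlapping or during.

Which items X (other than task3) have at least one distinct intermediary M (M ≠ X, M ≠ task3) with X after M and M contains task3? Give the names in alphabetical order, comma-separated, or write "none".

none

Target task3 = [Fri 03:00, Sun 14:00].
Intermediaries M with M contains task3: none.
Union: none.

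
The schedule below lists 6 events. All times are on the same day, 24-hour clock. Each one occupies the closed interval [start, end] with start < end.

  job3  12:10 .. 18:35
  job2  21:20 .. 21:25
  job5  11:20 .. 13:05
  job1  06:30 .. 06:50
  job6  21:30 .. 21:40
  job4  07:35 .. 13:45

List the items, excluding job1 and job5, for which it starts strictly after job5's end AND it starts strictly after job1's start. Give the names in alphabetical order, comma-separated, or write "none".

Conditions: its start is strictly after job5's end (X.start > 13:05) AND its start is strictly after job1's start (X.start > 06:30).
job2: start 21:20 > 13:05? ✓; start 21:20 > 06:30? ✓ → yes.
job3: start 12:10 > 13:05? ✗; start 12:10 > 06:30? ✓ → no.
job4: start 07:35 > 13:05? ✗; start 07:35 > 06:30? ✓ → no.
job6: start 21:30 > 13:05? ✓; start 21:30 > 06:30? ✓ → yes.
Result: job2, job6.

job2, job6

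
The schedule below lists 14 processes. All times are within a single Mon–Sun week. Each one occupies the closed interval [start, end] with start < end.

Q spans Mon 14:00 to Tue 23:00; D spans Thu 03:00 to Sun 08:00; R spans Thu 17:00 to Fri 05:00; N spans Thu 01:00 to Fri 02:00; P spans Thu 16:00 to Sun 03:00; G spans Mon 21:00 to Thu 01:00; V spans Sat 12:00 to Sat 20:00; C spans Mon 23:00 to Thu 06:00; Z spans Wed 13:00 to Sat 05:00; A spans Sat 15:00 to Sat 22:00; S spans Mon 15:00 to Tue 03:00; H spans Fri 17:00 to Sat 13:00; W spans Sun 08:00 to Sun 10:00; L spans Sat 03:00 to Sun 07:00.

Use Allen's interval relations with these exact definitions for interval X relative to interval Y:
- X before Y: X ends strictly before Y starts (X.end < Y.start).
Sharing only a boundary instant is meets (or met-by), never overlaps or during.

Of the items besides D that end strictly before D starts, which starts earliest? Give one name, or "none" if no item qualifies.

Target D = [Thu 03:00, Sun 08:00].
A [Sat 15:00, Sat 22:00] → during → excluded.
C [Mon 23:00, Thu 06:00] → overlaps → excluded.
G [Mon 21:00, Thu 01:00] → before → candidate.
H [Fri 17:00, Sat 13:00] → during → excluded.
L [Sat 03:00, Sun 07:00] → during → excluded.
N [Thu 01:00, Fri 02:00] → overlaps → excluded.
P [Thu 16:00, Sun 03:00] → during → excluded.
Q [Mon 14:00, Tue 23:00] → before → candidate.
R [Thu 17:00, Fri 05:00] → during → excluded.
S [Mon 15:00, Tue 03:00] → before → candidate.
V [Sat 12:00, Sat 20:00] → during → excluded.
W [Sun 08:00, Sun 10:00] → met-by → excluded.
Z [Wed 13:00, Sat 05:00] → overlaps → excluded.
Among candidates, earliest start is Mon 14:00 → Q.

Q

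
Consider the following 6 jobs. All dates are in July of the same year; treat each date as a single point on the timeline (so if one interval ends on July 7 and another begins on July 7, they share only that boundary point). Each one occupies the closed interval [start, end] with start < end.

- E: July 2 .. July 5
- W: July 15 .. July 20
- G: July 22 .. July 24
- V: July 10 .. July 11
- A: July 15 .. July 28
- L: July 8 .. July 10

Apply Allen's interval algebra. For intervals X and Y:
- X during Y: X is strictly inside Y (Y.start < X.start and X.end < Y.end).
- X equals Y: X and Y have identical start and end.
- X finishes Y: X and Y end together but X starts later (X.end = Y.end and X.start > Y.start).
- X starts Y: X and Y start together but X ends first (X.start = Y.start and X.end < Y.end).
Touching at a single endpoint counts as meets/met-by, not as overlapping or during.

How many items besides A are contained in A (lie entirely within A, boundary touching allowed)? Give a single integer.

Target A = [July 15, July 28].
E [July 2, July 5] → before → no.
G [July 22, July 24] → during → counts.
L [July 8, July 10] → before → no.
V [July 10, July 11] → before → no.
W [July 15, July 20] → starts → counts.
Total: 2.

2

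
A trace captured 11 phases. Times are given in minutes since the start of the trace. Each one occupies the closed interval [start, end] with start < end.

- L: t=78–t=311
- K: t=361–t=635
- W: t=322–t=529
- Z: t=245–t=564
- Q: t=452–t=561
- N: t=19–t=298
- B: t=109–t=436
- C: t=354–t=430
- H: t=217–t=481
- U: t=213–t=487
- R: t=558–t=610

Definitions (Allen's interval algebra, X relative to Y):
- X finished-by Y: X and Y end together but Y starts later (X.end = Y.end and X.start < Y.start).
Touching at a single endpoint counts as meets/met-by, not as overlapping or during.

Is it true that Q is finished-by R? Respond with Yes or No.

No

Q = [t=452, t=561], R = [t=558, t=610].
Actual relation of Q to R: overlaps.
Asked whether 'finished-by' holds → No.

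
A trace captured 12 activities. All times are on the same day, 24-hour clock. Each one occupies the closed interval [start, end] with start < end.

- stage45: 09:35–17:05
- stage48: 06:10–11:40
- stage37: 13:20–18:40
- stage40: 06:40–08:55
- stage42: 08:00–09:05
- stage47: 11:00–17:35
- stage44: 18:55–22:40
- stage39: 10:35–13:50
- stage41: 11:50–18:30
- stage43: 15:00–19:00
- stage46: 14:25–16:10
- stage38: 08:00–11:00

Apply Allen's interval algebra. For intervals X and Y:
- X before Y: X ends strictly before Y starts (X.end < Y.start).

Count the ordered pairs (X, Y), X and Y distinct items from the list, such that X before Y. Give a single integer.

34

Checking all 132 ordered pairs for relation 'before'; matching pairs in alphabetical order:
(stage37, stage44): stage37 before stage44 ✓
(stage38, stage37): stage38 before stage37 ✓
(stage38, stage41): stage38 before stage41 ✓
(stage38, stage43): stage38 before stage43 ✓
(stage38, stage44): stage38 before stage44 ✓
(stage38, stage46): stage38 before stage46 ✓
(stage39, stage43): stage39 before stage43 ✓
(stage39, stage44): stage39 before stage44 ✓
(stage39, stage46): stage39 before stage46 ✓
(stage40, stage37): stage40 before stage37 ✓
(stage40, stage39): stage40 before stage39 ✓
(stage40, stage41): stage40 before stage41 ✓
(stage40, stage43): stage40 before stage43 ✓
(stage40, stage44): stage40 before stage44 ✓
(stage40, stage45): stage40 before stage45 ✓
(stage40, stage46): stage40 before stage46 ✓
(stage40, stage47): stage40 before stage47 ✓
(stage41, stage44): stage41 before stage44 ✓
(stage42, stage37): stage42 before stage37 ✓
(stage42, stage39): stage42 before stage39 ✓
(stage42, stage41): stage42 before stage41 ✓
(stage42, stage43): stage42 before stage43 ✓
(stage42, stage44): stage42 before stage44 ✓
(stage42, stage45): stage42 before stage45 ✓
... plus 10 further pairs not listed.
Count: 34.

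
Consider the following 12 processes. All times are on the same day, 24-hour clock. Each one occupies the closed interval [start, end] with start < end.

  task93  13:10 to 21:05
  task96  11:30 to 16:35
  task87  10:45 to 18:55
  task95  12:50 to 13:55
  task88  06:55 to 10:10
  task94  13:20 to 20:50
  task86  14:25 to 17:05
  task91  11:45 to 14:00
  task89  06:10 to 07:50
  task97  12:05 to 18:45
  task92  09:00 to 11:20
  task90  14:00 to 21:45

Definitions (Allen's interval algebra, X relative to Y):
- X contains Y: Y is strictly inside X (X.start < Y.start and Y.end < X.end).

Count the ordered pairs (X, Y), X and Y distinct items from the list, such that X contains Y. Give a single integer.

Checking all 132 ordered pairs for relation 'contains'; matching pairs in alphabetical order:
(task87, task86): task87 contains task86 ✓
(task87, task91): task87 contains task91 ✓
(task87, task95): task87 contains task95 ✓
(task87, task96): task87 contains task96 ✓
(task87, task97): task87 contains task97 ✓
(task90, task86): task90 contains task86 ✓
(task91, task95): task91 contains task95 ✓
(task93, task86): task93 contains task86 ✓
(task93, task94): task93 contains task94 ✓
(task94, task86): task94 contains task86 ✓
(task96, task91): task96 contains task91 ✓
(task96, task95): task96 contains task95 ✓
(task97, task86): task97 contains task86 ✓
(task97, task95): task97 contains task95 ✓
Count: 14.

14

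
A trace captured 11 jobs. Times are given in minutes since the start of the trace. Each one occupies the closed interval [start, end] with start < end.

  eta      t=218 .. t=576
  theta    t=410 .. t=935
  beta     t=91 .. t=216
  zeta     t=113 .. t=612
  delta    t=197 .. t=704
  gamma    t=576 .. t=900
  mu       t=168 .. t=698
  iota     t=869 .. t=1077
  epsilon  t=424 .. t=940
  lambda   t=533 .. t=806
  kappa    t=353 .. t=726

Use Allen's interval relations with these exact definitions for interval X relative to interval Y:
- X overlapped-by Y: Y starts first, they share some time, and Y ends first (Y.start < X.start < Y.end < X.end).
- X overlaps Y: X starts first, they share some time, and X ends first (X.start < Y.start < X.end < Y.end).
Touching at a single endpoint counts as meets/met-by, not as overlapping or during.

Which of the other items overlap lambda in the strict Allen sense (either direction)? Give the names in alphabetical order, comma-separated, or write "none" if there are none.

Target lambda = [t=533, t=806].
beta [t=91, t=216] → before → no.
delta [t=197, t=704] → overlaps → yes.
epsilon [t=424, t=940] → contains → no.
eta [t=218, t=576] → overlaps → yes.
gamma [t=576, t=900] → overlapped-by → yes.
iota [t=869, t=1077] → after → no.
kappa [t=353, t=726] → overlaps → yes.
mu [t=168, t=698] → overlaps → yes.
theta [t=410, t=935] → contains → no.
zeta [t=113, t=612] → overlaps → yes.
Result: delta, eta, gamma, kappa, mu, zeta.

delta, eta, gamma, kappa, mu, zeta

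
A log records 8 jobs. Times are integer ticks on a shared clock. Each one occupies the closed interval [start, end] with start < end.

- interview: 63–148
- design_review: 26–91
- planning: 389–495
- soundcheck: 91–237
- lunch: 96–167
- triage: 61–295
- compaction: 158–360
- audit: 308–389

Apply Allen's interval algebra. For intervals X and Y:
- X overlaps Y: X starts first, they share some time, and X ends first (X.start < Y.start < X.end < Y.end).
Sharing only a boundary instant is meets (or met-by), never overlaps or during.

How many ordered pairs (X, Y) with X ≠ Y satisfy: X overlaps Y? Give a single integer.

8

Checking all 56 ordered pairs for relation 'overlaps'; matching pairs in alphabetical order:
(compaction, audit): compaction overlaps audit ✓
(design_review, interview): design_review overlaps interview ✓
(design_review, triage): design_review overlaps triage ✓
(interview, lunch): interview overlaps lunch ✓
(interview, soundcheck): interview overlaps soundcheck ✓
(lunch, compaction): lunch overlaps compaction ✓
(soundcheck, compaction): soundcheck overlaps compaction ✓
(triage, compaction): triage overlaps compaction ✓
Count: 8.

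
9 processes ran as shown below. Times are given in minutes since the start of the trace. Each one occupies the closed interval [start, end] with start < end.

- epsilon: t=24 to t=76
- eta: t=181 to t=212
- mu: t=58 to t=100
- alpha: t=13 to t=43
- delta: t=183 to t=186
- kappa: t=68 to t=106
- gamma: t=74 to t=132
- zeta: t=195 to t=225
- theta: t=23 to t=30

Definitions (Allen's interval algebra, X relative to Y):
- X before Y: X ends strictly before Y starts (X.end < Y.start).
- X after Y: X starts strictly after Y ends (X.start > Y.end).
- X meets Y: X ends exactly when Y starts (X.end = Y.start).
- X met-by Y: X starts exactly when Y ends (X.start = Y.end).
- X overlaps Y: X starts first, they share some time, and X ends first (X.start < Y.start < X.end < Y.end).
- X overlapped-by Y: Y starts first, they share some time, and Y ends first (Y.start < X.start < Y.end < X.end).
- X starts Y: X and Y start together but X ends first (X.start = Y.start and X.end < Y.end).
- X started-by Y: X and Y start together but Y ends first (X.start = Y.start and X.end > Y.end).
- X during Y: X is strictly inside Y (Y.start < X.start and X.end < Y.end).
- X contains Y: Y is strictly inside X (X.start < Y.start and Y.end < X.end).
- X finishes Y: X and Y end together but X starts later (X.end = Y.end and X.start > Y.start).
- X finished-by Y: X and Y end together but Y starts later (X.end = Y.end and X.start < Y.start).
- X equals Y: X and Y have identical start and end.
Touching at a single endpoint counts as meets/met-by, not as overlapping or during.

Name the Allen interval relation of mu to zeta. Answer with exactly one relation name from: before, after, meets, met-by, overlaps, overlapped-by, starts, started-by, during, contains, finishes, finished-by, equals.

mu = [t=58, t=100]; zeta = [t=195, t=225].
Compare endpoints: mu.start < zeta.start, mu.start < zeta.end, mu.end < zeta.start, mu.end < zeta.end.
That pattern is 'before'.

before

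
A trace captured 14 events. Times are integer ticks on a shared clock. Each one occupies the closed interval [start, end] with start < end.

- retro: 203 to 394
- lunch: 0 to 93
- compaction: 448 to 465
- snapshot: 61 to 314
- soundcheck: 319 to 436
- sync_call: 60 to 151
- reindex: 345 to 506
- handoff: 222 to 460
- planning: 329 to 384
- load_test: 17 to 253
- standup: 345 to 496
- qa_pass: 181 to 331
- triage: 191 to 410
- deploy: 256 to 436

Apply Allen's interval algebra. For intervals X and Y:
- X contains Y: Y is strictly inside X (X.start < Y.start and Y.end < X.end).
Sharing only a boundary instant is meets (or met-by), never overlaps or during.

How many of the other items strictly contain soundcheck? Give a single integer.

1

Target soundcheck = [319, 436].
compaction [448, 465] → after → no.
deploy [256, 436] → finished-by → no.
handoff [222, 460] → contains → counts.
load_test [17, 253] → before → no.
lunch [0, 93] → before → no.
planning [329, 384] → during → no.
qa_pass [181, 331] → overlaps → no.
reindex [345, 506] → overlapped-by → no.
retro [203, 394] → overlaps → no.
snapshot [61, 314] → before → no.
standup [345, 496] → overlapped-by → no.
sync_call [60, 151] → before → no.
triage [191, 410] → overlaps → no.
Total: 1.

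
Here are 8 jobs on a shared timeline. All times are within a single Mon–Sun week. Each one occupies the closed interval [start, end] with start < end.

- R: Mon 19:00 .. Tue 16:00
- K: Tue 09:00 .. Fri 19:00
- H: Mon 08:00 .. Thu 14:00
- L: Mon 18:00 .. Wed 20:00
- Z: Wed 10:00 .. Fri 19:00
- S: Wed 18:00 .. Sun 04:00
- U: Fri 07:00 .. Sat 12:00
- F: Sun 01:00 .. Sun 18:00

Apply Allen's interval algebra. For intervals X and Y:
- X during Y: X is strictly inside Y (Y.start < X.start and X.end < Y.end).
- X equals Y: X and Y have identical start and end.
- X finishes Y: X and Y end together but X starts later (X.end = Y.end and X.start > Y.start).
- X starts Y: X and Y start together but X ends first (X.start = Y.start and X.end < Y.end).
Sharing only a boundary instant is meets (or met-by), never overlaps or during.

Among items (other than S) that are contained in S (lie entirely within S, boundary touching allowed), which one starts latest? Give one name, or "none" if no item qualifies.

U

Target S = [Wed 18:00, Sun 04:00].
F [Sun 01:00, Sun 18:00] → overlapped-by → excluded.
H [Mon 08:00, Thu 14:00] → overlaps → excluded.
K [Tue 09:00, Fri 19:00] → overlaps → excluded.
L [Mon 18:00, Wed 20:00] → overlaps → excluded.
R [Mon 19:00, Tue 16:00] → before → excluded.
U [Fri 07:00, Sat 12:00] → during → candidate.
Z [Wed 10:00, Fri 19:00] → overlaps → excluded.
Among candidates, latest start is Fri 07:00 → U.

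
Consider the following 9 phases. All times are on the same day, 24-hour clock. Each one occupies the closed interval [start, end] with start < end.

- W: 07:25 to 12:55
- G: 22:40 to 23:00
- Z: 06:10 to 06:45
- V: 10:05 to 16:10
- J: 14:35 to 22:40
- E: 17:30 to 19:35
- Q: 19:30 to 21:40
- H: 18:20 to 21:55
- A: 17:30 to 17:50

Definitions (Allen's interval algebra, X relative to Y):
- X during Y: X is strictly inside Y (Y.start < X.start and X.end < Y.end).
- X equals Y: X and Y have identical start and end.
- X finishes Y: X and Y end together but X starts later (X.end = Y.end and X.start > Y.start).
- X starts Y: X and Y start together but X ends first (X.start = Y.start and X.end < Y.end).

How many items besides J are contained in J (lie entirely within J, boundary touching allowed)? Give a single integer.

Target J = [14:35, 22:40].
A [17:30, 17:50] → during → counts.
E [17:30, 19:35] → during → counts.
G [22:40, 23:00] → met-by → no.
H [18:20, 21:55] → during → counts.
Q [19:30, 21:40] → during → counts.
V [10:05, 16:10] → overlaps → no.
W [07:25, 12:55] → before → no.
Z [06:10, 06:45] → before → no.
Total: 4.

4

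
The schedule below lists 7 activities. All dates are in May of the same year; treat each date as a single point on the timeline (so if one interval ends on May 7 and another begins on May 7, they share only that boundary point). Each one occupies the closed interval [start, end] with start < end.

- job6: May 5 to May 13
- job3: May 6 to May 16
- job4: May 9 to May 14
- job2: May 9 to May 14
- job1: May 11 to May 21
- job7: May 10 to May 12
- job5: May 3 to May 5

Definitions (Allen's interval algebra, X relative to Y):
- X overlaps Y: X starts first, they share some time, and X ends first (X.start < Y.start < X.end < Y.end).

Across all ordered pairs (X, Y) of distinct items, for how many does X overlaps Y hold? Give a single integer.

Checking all 42 ordered pairs for relation 'overlaps'; matching pairs in alphabetical order:
(job2, job1): job2 overlaps job1 ✓
(job3, job1): job3 overlaps job1 ✓
(job4, job1): job4 overlaps job1 ✓
(job6, job1): job6 overlaps job1 ✓
(job6, job2): job6 overlaps job2 ✓
(job6, job3): job6 overlaps job3 ✓
(job6, job4): job6 overlaps job4 ✓
(job7, job1): job7 overlaps job1 ✓
Count: 8.

8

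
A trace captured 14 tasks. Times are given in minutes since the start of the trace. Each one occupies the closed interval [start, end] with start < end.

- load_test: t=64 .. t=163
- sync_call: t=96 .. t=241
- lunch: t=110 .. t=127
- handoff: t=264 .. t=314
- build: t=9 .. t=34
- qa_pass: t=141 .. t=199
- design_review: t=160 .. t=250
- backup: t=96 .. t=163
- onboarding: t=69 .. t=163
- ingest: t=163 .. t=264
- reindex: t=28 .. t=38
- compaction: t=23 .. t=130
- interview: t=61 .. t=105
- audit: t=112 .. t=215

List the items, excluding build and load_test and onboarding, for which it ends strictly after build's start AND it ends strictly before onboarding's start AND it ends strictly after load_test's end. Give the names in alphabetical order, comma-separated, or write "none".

Conditions: its end is strictly after build's start (X.end > t=9) AND its end is strictly before onboarding's start (X.end < t=69) AND its end is strictly after load_test's end (X.end > t=163).
audit: end t=215 > t=9? ✓; end t=215 < t=69? ✗; end t=215 > t=163? ✓ → no.
backup: end t=163 > t=9? ✓; end t=163 < t=69? ✗; end t=163 > t=163? ✗ → no.
compaction: end t=130 > t=9? ✓; end t=130 < t=69? ✗; end t=130 > t=163? ✗ → no.
design_review: end t=250 > t=9? ✓; end t=250 < t=69? ✗; end t=250 > t=163? ✓ → no.
handoff: end t=314 > t=9? ✓; end t=314 < t=69? ✗; end t=314 > t=163? ✓ → no.
ingest: end t=264 > t=9? ✓; end t=264 < t=69? ✗; end t=264 > t=163? ✓ → no.
interview: end t=105 > t=9? ✓; end t=105 < t=69? ✗; end t=105 > t=163? ✗ → no.
lunch: end t=127 > t=9? ✓; end t=127 < t=69? ✗; end t=127 > t=163? ✗ → no.
qa_pass: end t=199 > t=9? ✓; end t=199 < t=69? ✗; end t=199 > t=163? ✓ → no.
reindex: end t=38 > t=9? ✓; end t=38 < t=69? ✓; end t=38 > t=163? ✗ → no.
sync_call: end t=241 > t=9? ✓; end t=241 < t=69? ✗; end t=241 > t=163? ✓ → no.
Result: none.

none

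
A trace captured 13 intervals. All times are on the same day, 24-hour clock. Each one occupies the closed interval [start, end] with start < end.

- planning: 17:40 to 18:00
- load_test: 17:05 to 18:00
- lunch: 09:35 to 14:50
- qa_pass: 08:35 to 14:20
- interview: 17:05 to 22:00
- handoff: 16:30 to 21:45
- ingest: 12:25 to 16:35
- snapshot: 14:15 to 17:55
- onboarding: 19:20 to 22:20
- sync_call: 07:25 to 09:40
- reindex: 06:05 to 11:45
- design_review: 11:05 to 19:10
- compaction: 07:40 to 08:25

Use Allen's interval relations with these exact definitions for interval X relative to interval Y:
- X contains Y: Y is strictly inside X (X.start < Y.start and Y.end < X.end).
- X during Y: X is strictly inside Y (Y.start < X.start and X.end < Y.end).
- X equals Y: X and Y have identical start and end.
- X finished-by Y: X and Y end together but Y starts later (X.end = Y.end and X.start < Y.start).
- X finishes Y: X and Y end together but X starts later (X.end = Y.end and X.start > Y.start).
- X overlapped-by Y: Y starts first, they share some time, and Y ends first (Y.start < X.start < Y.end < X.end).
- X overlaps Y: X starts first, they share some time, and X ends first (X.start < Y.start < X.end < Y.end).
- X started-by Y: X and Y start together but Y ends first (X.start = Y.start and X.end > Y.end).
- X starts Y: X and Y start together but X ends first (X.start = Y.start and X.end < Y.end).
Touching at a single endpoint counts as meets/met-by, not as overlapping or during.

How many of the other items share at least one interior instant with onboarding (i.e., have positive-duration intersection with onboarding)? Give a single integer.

Target onboarding = [19:20, 22:20].
compaction [07:40, 08:25] → before → no.
design_review [11:05, 19:10] → before → no.
handoff [16:30, 21:45] → overlaps → counts.
ingest [12:25, 16:35] → before → no.
interview [17:05, 22:00] → overlaps → counts.
load_test [17:05, 18:00] → before → no.
lunch [09:35, 14:50] → before → no.
planning [17:40, 18:00] → before → no.
qa_pass [08:35, 14:20] → before → no.
reindex [06:05, 11:45] → before → no.
snapshot [14:15, 17:55] → before → no.
sync_call [07:25, 09:40] → before → no.
Total: 2.

2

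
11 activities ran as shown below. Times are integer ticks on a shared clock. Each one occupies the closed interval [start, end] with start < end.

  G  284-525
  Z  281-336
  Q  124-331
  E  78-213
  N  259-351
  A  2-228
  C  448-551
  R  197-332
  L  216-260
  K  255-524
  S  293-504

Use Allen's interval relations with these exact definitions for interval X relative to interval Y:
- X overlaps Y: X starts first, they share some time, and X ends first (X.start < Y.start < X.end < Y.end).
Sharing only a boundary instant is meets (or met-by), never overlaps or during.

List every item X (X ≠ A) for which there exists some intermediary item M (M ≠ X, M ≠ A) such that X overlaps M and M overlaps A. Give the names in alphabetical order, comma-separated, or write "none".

none

Target A = [2, 228].
Intermediaries M with M overlaps A: none.
Union: none.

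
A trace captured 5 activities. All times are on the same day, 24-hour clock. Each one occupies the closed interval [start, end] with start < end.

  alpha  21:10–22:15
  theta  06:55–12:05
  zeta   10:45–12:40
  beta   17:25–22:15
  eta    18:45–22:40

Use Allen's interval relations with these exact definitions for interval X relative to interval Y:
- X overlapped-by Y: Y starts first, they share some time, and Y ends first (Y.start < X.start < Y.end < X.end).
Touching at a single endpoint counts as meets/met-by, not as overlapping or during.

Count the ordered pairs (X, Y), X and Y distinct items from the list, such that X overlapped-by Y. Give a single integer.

Checking all 20 ordered pairs for relation 'overlapped-by'; matching pairs in alphabetical order:
(eta, beta): eta overlapped-by beta ✓
(zeta, theta): zeta overlapped-by theta ✓
Count: 2.

2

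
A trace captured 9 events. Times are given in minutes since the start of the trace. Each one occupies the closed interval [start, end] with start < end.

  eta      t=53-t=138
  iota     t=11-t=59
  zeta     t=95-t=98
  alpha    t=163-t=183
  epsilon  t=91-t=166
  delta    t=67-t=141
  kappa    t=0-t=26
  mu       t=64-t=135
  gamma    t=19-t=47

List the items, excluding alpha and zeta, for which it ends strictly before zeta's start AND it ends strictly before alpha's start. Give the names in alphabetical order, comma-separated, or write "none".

Conditions: its end is strictly before zeta's start (X.end < t=95) AND its end is strictly before alpha's start (X.end < t=163).
delta: end t=141 < t=95? ✗; end t=141 < t=163? ✓ → no.
epsilon: end t=166 < t=95? ✗; end t=166 < t=163? ✗ → no.
eta: end t=138 < t=95? ✗; end t=138 < t=163? ✓ → no.
gamma: end t=47 < t=95? ✓; end t=47 < t=163? ✓ → yes.
iota: end t=59 < t=95? ✓; end t=59 < t=163? ✓ → yes.
kappa: end t=26 < t=95? ✓; end t=26 < t=163? ✓ → yes.
mu: end t=135 < t=95? ✗; end t=135 < t=163? ✓ → no.
Result: gamma, iota, kappa.

gamma, iota, kappa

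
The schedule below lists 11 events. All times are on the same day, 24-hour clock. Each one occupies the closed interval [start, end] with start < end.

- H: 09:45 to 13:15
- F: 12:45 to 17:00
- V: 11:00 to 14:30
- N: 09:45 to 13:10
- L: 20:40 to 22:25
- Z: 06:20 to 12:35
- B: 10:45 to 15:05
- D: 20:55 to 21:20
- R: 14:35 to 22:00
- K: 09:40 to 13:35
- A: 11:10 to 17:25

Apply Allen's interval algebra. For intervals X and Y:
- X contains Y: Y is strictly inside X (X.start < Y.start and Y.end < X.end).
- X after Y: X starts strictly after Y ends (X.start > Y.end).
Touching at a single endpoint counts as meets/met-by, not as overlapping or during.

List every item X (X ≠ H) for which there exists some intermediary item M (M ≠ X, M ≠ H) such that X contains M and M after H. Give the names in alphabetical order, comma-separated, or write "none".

L, R

Target H = [09:45, 13:15].
Intermediaries M with M after H: D, L, R.
Via D — items with X contains D: L, R.
Via L — items with X contains L: none.
Via R — items with X contains R: none.
Union: L, R.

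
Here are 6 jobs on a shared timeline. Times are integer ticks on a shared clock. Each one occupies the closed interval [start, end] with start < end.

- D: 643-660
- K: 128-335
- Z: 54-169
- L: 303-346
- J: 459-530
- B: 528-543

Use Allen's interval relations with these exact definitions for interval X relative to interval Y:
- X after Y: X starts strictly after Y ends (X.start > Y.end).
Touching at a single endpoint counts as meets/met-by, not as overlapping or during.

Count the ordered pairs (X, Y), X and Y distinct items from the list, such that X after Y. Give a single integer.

Checking all 30 ordered pairs for relation 'after'; matching pairs in alphabetical order:
(B, K): B after K ✓
(B, L): B after L ✓
(B, Z): B after Z ✓
(D, B): D after B ✓
(D, J): D after J ✓
(D, K): D after K ✓
(D, L): D after L ✓
(D, Z): D after Z ✓
(J, K): J after K ✓
(J, L): J after L ✓
(J, Z): J after Z ✓
(L, Z): L after Z ✓
Count: 12.

12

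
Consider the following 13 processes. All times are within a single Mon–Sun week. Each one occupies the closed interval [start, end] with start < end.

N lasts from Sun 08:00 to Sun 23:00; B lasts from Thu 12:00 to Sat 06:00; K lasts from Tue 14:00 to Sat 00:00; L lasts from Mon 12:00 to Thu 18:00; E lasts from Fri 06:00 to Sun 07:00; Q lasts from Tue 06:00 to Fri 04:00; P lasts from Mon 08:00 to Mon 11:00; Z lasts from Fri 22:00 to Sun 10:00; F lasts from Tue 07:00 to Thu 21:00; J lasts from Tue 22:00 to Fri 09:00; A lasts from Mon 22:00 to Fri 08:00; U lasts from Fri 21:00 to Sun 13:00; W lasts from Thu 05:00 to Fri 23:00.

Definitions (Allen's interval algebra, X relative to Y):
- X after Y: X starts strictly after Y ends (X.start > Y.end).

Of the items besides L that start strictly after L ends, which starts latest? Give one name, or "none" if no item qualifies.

N

Target L = [Mon 12:00, Thu 18:00].
A [Mon 22:00, Fri 08:00] → overlapped-by → excluded.
B [Thu 12:00, Sat 06:00] → overlapped-by → excluded.
E [Fri 06:00, Sun 07:00] → after → candidate.
F [Tue 07:00, Thu 21:00] → overlapped-by → excluded.
J [Tue 22:00, Fri 09:00] → overlapped-by → excluded.
K [Tue 14:00, Sat 00:00] → overlapped-by → excluded.
N [Sun 08:00, Sun 23:00] → after → candidate.
P [Mon 08:00, Mon 11:00] → before → excluded.
Q [Tue 06:00, Fri 04:00] → overlapped-by → excluded.
U [Fri 21:00, Sun 13:00] → after → candidate.
W [Thu 05:00, Fri 23:00] → overlapped-by → excluded.
Z [Fri 22:00, Sun 10:00] → after → candidate.
Among candidates, latest start is Sun 08:00 → N.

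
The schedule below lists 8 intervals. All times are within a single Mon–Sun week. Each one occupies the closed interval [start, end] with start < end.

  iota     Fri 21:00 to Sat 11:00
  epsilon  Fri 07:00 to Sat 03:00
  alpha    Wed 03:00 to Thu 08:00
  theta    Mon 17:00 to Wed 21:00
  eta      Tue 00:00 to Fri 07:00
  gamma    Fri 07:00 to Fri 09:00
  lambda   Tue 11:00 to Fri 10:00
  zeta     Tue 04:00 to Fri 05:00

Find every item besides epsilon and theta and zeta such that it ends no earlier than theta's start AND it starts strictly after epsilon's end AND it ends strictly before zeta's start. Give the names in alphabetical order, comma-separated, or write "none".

none

Conditions: its end is no earlier than theta's start (X.end >= Mon 17:00) AND its start is strictly after epsilon's end (X.start > Sat 03:00) AND its end is strictly before zeta's start (X.end < Tue 04:00).
alpha: end Thu 08:00 >= Mon 17:00? ✓; start Wed 03:00 > Sat 03:00? ✗; end Thu 08:00 < Tue 04:00? ✗ → no.
eta: end Fri 07:00 >= Mon 17:00? ✓; start Tue 00:00 > Sat 03:00? ✗; end Fri 07:00 < Tue 04:00? ✗ → no.
gamma: end Fri 09:00 >= Mon 17:00? ✓; start Fri 07:00 > Sat 03:00? ✗; end Fri 09:00 < Tue 04:00? ✗ → no.
iota: end Sat 11:00 >= Mon 17:00? ✓; start Fri 21:00 > Sat 03:00? ✗; end Sat 11:00 < Tue 04:00? ✗ → no.
lambda: end Fri 10:00 >= Mon 17:00? ✓; start Tue 11:00 > Sat 03:00? ✗; end Fri 10:00 < Tue 04:00? ✗ → no.
Result: none.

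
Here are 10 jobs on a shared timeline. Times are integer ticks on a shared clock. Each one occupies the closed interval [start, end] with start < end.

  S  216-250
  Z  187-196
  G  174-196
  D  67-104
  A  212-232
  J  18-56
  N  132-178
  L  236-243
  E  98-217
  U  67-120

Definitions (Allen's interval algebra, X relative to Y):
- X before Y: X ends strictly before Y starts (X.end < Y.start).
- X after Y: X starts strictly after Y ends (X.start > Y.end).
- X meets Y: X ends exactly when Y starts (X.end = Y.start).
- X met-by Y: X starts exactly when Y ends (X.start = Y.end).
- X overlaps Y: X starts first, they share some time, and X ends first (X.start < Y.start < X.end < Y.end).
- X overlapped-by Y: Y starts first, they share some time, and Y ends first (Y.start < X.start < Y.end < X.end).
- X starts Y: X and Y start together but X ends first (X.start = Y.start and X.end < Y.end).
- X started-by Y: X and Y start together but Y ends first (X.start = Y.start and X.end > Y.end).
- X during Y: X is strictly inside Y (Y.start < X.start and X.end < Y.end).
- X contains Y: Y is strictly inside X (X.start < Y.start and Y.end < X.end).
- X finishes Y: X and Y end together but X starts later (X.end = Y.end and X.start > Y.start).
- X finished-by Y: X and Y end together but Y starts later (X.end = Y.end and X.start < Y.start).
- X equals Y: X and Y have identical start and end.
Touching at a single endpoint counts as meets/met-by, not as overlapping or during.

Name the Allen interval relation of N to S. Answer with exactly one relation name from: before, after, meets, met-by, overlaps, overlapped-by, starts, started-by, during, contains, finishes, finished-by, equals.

N = [132, 178]; S = [216, 250].
Compare endpoints: N.start < S.start, N.start < S.end, N.end < S.start, N.end < S.end.
That pattern is 'before'.

before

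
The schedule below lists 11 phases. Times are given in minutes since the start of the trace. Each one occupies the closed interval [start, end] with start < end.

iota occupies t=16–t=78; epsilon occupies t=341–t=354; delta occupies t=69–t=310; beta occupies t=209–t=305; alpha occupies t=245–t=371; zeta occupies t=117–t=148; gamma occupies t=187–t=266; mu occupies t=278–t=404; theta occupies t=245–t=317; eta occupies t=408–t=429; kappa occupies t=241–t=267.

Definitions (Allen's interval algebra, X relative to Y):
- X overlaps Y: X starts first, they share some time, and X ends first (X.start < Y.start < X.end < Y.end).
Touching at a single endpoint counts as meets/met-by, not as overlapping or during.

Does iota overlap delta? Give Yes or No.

iota = [t=16, t=78], delta = [t=69, t=310].
Actual relation of iota to delta: overlaps.
Asked whether 'overlaps' holds → Yes.

Yes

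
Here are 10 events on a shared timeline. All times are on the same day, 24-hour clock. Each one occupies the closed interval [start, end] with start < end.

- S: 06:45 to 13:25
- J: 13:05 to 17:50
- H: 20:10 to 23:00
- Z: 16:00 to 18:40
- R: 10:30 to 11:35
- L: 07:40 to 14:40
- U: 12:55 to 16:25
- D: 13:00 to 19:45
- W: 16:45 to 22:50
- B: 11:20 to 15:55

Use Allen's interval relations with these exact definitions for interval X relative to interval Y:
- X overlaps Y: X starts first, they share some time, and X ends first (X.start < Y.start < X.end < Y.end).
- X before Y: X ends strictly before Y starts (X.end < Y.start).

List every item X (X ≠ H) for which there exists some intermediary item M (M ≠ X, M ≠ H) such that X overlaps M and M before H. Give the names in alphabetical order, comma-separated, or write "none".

B, J, L, R, S, U

Target H = [20:10, 23:00].
Intermediaries M with M before H: B, D, J, L, R, S, U, Z.
Via B — items with X overlaps B: L, R, S.
Via D — items with X overlaps D: B, L, S, U.
Via J — items with X overlaps J: B, L, S, U.
Via L — items with X overlaps L: S.
Via R — items with X overlaps R: none.
Via S — items with X overlaps S: none.
Via U — items with X overlaps U: B, L, S.
Via Z — items with X overlaps Z: J, U.
Union: B, J, L, R, S, U.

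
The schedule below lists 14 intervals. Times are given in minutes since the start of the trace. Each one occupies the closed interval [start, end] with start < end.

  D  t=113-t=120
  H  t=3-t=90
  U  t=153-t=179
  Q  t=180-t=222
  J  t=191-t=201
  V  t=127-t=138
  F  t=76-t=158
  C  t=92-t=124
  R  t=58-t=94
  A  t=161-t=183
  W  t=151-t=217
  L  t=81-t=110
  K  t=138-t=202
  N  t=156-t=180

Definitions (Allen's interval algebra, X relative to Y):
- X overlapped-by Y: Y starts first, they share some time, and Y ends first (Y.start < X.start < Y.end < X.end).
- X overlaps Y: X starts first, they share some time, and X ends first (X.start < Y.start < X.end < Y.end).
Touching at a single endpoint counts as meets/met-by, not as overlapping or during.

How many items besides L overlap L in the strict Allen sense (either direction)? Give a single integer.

Target L = [t=81, t=110].
A [t=161, t=183] → after → no.
C [t=92, t=124] → overlapped-by → counts.
D [t=113, t=120] → after → no.
F [t=76, t=158] → contains → no.
H [t=3, t=90] → overlaps → counts.
J [t=191, t=201] → after → no.
K [t=138, t=202] → after → no.
N [t=156, t=180] → after → no.
Q [t=180, t=222] → after → no.
R [t=58, t=94] → overlaps → counts.
U [t=153, t=179] → after → no.
V [t=127, t=138] → after → no.
W [t=151, t=217] → after → no.
Total: 3.

3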